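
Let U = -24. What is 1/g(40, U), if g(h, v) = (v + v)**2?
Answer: 1/2304 ≈ 0.00043403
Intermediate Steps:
g(h, v) = 4*v**2 (g(h, v) = (2*v)**2 = 4*v**2)
1/g(40, U) = 1/(4*(-24)**2) = 1/(4*576) = 1/2304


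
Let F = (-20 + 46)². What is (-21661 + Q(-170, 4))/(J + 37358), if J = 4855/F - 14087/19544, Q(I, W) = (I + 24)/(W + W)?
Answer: -71605175278/123412423915 ≈ -0.58021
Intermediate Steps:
F = 676 (F = 26² = 676)
Q(I, W) = (24 + I)/(2*W) (Q(I, W) = (24 + I)/((2*W)) = (24 + I)*(1/(2*W)) = (24 + I)/(2*W))
J = 21340827/3302936 (J = 4855/676 - 14087/19544 = 21340827/3302936 ≈ 6.4612)
(-21661 + Q(-170, 4))/(J + 37358) = (-21661 + (½)*(24 - 170)/4)/(21340827/3302936 + 37358) = (-21661 + (½)*(¼)*(-146))/(123412423915/3302936) = (-21661 - 73/4)*(3302936/123412423915) = -86717/4*3302936/123412423915 = -71605175278/123412423915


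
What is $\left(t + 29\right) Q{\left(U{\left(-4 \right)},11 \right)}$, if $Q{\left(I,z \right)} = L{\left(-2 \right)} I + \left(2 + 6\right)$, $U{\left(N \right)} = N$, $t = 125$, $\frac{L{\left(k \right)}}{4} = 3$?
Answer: $-6160$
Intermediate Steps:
$L{\left(k \right)} = 12$ ($L{\left(k \right)} = 4 \cdot 3 = 12$)
$Q{\left(I,z \right)} = 8 + 12 I$ ($Q{\left(I,z \right)} = 12 I + \left(2 + 6\right) = 12 I + 8 = 8 + 12 I$)
$\left(t + 29\right) Q{\left(U{\left(-4 \right)},11 \right)} = \left(125 + 29\right) \left(8 + 12 \left(-4\right)\right) = 154 \left(8 - 48\right) = 154 \left(-40\right) = -6160$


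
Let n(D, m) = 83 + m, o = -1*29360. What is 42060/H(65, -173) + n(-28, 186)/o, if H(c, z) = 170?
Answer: 123483587/499120 ≈ 247.40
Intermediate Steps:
o = -29360
42060/H(65, -173) + n(-28, 186)/o = 42060/170 + (83 + 186)/(-29360) = 42060*(1/170) + 269*(-1/29360) = 4206/17 - 269/29360 = 123483587/499120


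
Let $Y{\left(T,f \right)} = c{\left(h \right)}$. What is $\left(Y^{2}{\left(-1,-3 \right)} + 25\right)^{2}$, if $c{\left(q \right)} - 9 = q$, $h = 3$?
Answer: $28561$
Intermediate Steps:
$c{\left(q \right)} = 9 + q$
$Y{\left(T,f \right)} = 12$ ($Y{\left(T,f \right)} = 9 + 3 = 12$)
$\left(Y^{2}{\left(-1,-3 \right)} + 25\right)^{2} = \left(12^{2} + 25\right)^{2} = \left(144 + 25\right)^{2} = 169^{2} = 28561$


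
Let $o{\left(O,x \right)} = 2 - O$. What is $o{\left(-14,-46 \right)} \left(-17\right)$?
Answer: $-272$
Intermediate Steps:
$o{\left(-14,-46 \right)} \left(-17\right) = \left(2 - -14\right) \left(-17\right) = \left(2 + 14\right) \left(-17\right) = 16 \left(-17\right) = -272$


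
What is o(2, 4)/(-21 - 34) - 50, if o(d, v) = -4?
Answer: -2746/55 ≈ -49.927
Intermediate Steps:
o(2, 4)/(-21 - 34) - 50 = -4/(-21 - 34) - 50 = -4/(-55) - 50 = -4*(-1/55) - 50 = 4/55 - 50 = -2746/55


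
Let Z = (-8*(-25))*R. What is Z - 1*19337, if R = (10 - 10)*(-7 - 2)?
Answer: -19337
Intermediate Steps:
R = 0 (R = 0*(-9) = 0)
Z = 0 (Z = -8*(-25)*0 = 200*0 = 0)
Z - 1*19337 = 0 - 1*19337 = 0 - 19337 = -19337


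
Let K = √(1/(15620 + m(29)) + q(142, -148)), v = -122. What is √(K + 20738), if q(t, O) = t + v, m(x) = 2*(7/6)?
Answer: √(45551342358482 + 46867*√43930454381)/46867 ≈ 144.02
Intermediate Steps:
m(x) = 7/3 (m(x) = 2*(7*(⅙)) = 2*(7/6) = 7/3)
q(t, O) = -122 + t (q(t, O) = t - 122 = -122 + t)
K = √43930454381/46867 (K = √(1/(15620 + 7/3) + (-122 + 142)) = √(1/(46867/3) + 20) = √(3/46867 + 20) = √(937343/46867) = √43930454381/46867 ≈ 4.4721)
√(K + 20738) = √(√43930454381/46867 + 20738) = √(20738 + √43930454381/46867)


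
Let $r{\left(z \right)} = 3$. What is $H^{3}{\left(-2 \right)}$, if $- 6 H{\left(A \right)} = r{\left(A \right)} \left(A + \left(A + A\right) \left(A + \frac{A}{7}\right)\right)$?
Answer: $- \frac{15625}{343} \approx -45.554$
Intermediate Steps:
$H{\left(A \right)} = - \frac{8 A^{2}}{7} - \frac{A}{2}$ ($H{\left(A \right)} = - \frac{3 \left(A + \left(A + A\right) \left(A + \frac{A}{7}\right)\right)}{6} = - \frac{3 \left(A + 2 A \left(A + A \frac{1}{7}\right)\right)}{6} = - \frac{3 \left(A + 2 A \left(A + \frac{A}{7}\right)\right)}{6} = - \frac{3 \left(A + 2 A \frac{8 A}{7}\right)}{6} = - \frac{3 \left(A + \frac{16 A^{2}}{7}\right)}{6} = - \frac{3 A + \frac{48 A^{2}}{7}}{6} = - \frac{8 A^{2}}{7} - \frac{A}{2}$)
$H^{3}{\left(-2 \right)} = \left(\left(- \frac{1}{14}\right) \left(-2\right) \left(7 + 16 \left(-2\right)\right)\right)^{3} = \left(\left(- \frac{1}{14}\right) \left(-2\right) \left(7 - 32\right)\right)^{3} = \left(\left(- \frac{1}{14}\right) \left(-2\right) \left(-25\right)\right)^{3} = \left(- \frac{25}{7}\right)^{3} = - \frac{15625}{343}$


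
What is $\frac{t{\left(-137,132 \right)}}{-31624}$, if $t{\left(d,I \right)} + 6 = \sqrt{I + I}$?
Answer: $\frac{3}{15812} - \frac{\sqrt{66}}{15812} \approx -0.00032406$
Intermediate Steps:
$t{\left(d,I \right)} = -6 + \sqrt{2} \sqrt{I}$ ($t{\left(d,I \right)} = -6 + \sqrt{I + I} = -6 + \sqrt{2 I} = -6 + \sqrt{2} \sqrt{I}$)
$\frac{t{\left(-137,132 \right)}}{-31624} = \frac{-6 + \sqrt{2} \sqrt{132}}{-31624} = \left(-6 + \sqrt{2} \cdot 2 \sqrt{33}\right) \left(- \frac{1}{31624}\right) = \left(-6 + 2 \sqrt{66}\right) \left(- \frac{1}{31624}\right) = \frac{3}{15812} - \frac{\sqrt{66}}{15812}$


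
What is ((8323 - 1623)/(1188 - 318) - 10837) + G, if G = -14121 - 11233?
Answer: -3147947/87 ≈ -36183.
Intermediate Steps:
G = -25354
((8323 - 1623)/(1188 - 318) - 10837) + G = ((8323 - 1623)/(1188 - 318) - 10837) - 25354 = (6700/870 - 10837) - 25354 = (6700*(1/870) - 10837) - 25354 = (670/87 - 10837) - 25354 = -942149/87 - 25354 = -3147947/87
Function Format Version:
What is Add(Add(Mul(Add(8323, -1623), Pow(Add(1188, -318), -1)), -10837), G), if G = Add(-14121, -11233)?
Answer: Rational(-3147947, 87) ≈ -36183.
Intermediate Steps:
G = -25354
Add(Add(Mul(Add(8323, -1623), Pow(Add(1188, -318), -1)), -10837), G) = Add(Add(Mul(Add(8323, -1623), Pow(Add(1188, -318), -1)), -10837), -25354) = Add(Add(Mul(6700, Pow(870, -1)), -10837), -25354) = Add(Add(Mul(6700, Rational(1, 870)), -10837), -25354) = Add(Add(Rational(670, 87), -10837), -25354) = Add(Rational(-942149, 87), -25354) = Rational(-3147947, 87)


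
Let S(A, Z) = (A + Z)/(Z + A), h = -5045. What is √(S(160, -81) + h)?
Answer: 2*I*√1261 ≈ 71.021*I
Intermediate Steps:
S(A, Z) = 1 (S(A, Z) = (A + Z)/(A + Z) = 1)
√(S(160, -81) + h) = √(1 - 5045) = √(-5044) = 2*I*√1261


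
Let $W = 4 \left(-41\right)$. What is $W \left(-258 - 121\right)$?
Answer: $62156$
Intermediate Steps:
$W = -164$
$W \left(-258 - 121\right) = - 164 \left(-258 - 121\right) = \left(-164\right) \left(-379\right) = 62156$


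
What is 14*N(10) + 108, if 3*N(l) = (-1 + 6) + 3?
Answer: 436/3 ≈ 145.33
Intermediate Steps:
N(l) = 8/3 (N(l) = ((-1 + 6) + 3)/3 = (5 + 3)/3 = (1/3)*8 = 8/3)
14*N(10) + 108 = 14*(8/3) + 108 = 112/3 + 108 = 436/3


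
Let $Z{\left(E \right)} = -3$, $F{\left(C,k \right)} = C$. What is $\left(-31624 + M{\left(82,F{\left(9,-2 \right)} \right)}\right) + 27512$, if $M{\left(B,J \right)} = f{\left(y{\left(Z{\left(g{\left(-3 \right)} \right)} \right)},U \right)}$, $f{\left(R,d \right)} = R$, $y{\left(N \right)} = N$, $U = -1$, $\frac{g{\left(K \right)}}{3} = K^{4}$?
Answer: $-4115$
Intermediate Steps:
$g{\left(K \right)} = 3 K^{4}$
$M{\left(B,J \right)} = -3$
$\left(-31624 + M{\left(82,F{\left(9,-2 \right)} \right)}\right) + 27512 = \left(-31624 - 3\right) + 27512 = -31627 + 27512 = -4115$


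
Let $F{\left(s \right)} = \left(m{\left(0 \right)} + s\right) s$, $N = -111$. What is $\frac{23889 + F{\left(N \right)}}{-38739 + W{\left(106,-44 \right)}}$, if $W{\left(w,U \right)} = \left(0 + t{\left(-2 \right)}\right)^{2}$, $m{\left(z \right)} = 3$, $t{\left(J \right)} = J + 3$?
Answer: $- \frac{35877}{38738} \approx -0.92614$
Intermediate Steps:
$t{\left(J \right)} = 3 + J$
$W{\left(w,U \right)} = 1$ ($W{\left(w,U \right)} = \left(0 + \left(3 - 2\right)\right)^{2} = \left(0 + 1\right)^{2} = 1^{2} = 1$)
$F{\left(s \right)} = s \left(3 + s\right)$ ($F{\left(s \right)} = \left(3 + s\right) s = s \left(3 + s\right)$)
$\frac{23889 + F{\left(N \right)}}{-38739 + W{\left(106,-44 \right)}} = \frac{23889 - 111 \left(3 - 111\right)}{-38739 + 1} = \frac{23889 - -11988}{-38738} = \left(23889 + 11988\right) \left(- \frac{1}{38738}\right) = 35877 \left(- \frac{1}{38738}\right) = - \frac{35877}{38738}$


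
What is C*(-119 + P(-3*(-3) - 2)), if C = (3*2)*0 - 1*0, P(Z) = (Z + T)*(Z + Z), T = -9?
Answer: 0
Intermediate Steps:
P(Z) = 2*Z*(-9 + Z) (P(Z) = (Z - 9)*(Z + Z) = (-9 + Z)*(2*Z) = 2*Z*(-9 + Z))
C = 0 (C = 6*0 + 0 = 0 + 0 = 0)
C*(-119 + P(-3*(-3) - 2)) = 0*(-119 + 2*(-3*(-3) - 2)*(-9 + (-3*(-3) - 2))) = 0*(-119 + 2*(9 - 2)*(-9 + (9 - 2))) = 0*(-119 + 2*7*(-9 + 7)) = 0*(-119 + 2*7*(-2)) = 0*(-119 - 28) = 0*(-147) = 0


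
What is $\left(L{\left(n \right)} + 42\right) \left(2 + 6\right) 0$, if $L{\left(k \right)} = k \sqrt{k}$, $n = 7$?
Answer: $0$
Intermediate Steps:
$L{\left(k \right)} = k^{\frac{3}{2}}$
$\left(L{\left(n \right)} + 42\right) \left(2 + 6\right) 0 = \left(7^{\frac{3}{2}} + 42\right) \left(2 + 6\right) 0 = \left(7 \sqrt{7} + 42\right) 8 \cdot 0 = \left(42 + 7 \sqrt{7}\right) 0 = 0$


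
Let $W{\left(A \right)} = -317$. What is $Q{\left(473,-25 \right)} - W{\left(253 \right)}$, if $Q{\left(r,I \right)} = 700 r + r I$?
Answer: $319592$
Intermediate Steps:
$Q{\left(r,I \right)} = 700 r + I r$
$Q{\left(473,-25 \right)} - W{\left(253 \right)} = 473 \left(700 - 25\right) - -317 = 473 \cdot 675 + 317 = 319275 + 317 = 319592$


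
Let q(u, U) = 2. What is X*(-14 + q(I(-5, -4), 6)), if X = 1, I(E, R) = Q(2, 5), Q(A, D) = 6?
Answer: -12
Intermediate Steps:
I(E, R) = 6
X*(-14 + q(I(-5, -4), 6)) = 1*(-14 + 2) = 1*(-12) = -12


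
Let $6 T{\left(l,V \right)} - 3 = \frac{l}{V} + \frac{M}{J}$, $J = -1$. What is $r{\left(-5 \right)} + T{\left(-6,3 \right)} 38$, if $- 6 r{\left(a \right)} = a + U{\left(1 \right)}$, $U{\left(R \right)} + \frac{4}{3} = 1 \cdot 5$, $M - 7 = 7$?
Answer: $- \frac{739}{9} \approx -82.111$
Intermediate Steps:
$M = 14$ ($M = 7 + 7 = 14$)
$U{\left(R \right)} = \frac{11}{3}$ ($U{\left(R \right)} = - \frac{4}{3} + 1 \cdot 5 = - \frac{4}{3} + 5 = \frac{11}{3}$)
$T{\left(l,V \right)} = - \frac{11}{6} + \frac{l}{6 V}$ ($T{\left(l,V \right)} = \frac{1}{2} + \frac{\frac{l}{V} + \frac{14}{-1}}{6} = \frac{1}{2} + \frac{\frac{l}{V} + 14 \left(-1\right)}{6} = \frac{1}{2} + \frac{\frac{l}{V} - 14}{6} = \frac{1}{2} + \frac{-14 + \frac{l}{V}}{6} = \frac{1}{2} - \left(\frac{7}{3} - \frac{l}{6 V}\right) = - \frac{11}{6} + \frac{l}{6 V}$)
$r{\left(a \right)} = - \frac{11}{18} - \frac{a}{6}$ ($r{\left(a \right)} = - \frac{a + \frac{11}{3}}{6} = - \frac{\frac{11}{3} + a}{6} = - \frac{11}{18} - \frac{a}{6}$)
$r{\left(-5 \right)} + T{\left(-6,3 \right)} 38 = \left(- \frac{11}{18} - - \frac{5}{6}\right) + \frac{-6 - 33}{6 \cdot 3} \cdot 38 = \left(- \frac{11}{18} + \frac{5}{6}\right) + \frac{1}{6} \cdot \frac{1}{3} \left(-6 - 33\right) 38 = \frac{2}{9} + \frac{1}{6} \cdot \frac{1}{3} \left(-39\right) 38 = \frac{2}{9} - \frac{247}{3} = - \frac{739}{9}$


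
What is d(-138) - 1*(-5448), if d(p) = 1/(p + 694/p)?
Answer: 53766243/9869 ≈ 5448.0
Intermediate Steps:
d(-138) - 1*(-5448) = -138/(694 + (-138)²) - 1*(-5448) = -138/(694 + 19044) + 5448 = -138/19738 + 5448 = -138*1/19738 + 5448 = -69/9869 + 5448 = 53766243/9869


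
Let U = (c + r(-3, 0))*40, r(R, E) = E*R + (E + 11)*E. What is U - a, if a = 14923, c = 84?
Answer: -11563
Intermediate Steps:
r(R, E) = E*R + E*(11 + E) (r(R, E) = E*R + (11 + E)*E = E*R + E*(11 + E))
U = 3360 (U = (84 + 0*(11 + 0 - 3))*40 = (84 + 0*8)*40 = (84 + 0)*40 = 84*40 = 3360)
U - a = 3360 - 1*14923 = 3360 - 14923 = -11563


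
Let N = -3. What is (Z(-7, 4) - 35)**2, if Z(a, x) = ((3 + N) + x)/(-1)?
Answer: 1521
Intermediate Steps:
Z(a, x) = -x (Z(a, x) = ((3 - 3) + x)/(-1) = (0 + x)*(-1) = x*(-1) = -x)
(Z(-7, 4) - 35)**2 = (-1*4 - 35)**2 = (-4 - 35)**2 = (-39)**2 = 1521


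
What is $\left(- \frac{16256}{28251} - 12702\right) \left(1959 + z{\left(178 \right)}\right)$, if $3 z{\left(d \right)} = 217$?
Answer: $- \frac{2186895631052}{84753} \approx -2.5803 \cdot 10^{7}$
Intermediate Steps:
$z{\left(d \right)} = \frac{217}{3}$ ($z{\left(d \right)} = \frac{1}{3} \cdot 217 = \frac{217}{3}$)
$\left(- \frac{16256}{28251} - 12702\right) \left(1959 + z{\left(178 \right)}\right) = \left(- \frac{16256}{28251} - 12702\right) \left(1959 + \frac{217}{3}\right) = \left(\left(-16256\right) \frac{1}{28251} - 12702\right) \frac{6094}{3} = \left(- \frac{16256}{28251} - 12702\right) \frac{6094}{3} = \left(- \frac{358860458}{28251}\right) \frac{6094}{3} = - \frac{2186895631052}{84753}$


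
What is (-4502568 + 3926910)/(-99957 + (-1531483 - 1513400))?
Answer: 95943/524140 ≈ 0.18305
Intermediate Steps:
(-4502568 + 3926910)/(-99957 + (-1531483 - 1513400)) = -575658/(-99957 - 3044883) = -575658/(-3144840) = -575658*(-1/3144840) = 95943/524140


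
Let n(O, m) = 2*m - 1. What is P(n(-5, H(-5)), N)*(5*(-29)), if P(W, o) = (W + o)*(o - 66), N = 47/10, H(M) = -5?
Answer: -1119951/20 ≈ -55998.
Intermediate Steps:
N = 47/10 (N = 47*(1/10) = 47/10 ≈ 4.7000)
n(O, m) = -1 + 2*m
P(W, o) = (-66 + o)*(W + o) (P(W, o) = (W + o)*(-66 + o) = (-66 + o)*(W + o))
P(n(-5, H(-5)), N)*(5*(-29)) = ((47/10)**2 - 66*(-1 + 2*(-5)) - 66*47/10 + (-1 + 2*(-5))*(47/10))*(5*(-29)) = (2209/100 - 66*(-1 - 10) - 1551/5 + (-1 - 10)*(47/10))*(-145) = (2209/100 - 66*(-11) - 1551/5 - 11*47/10)*(-145) = (2209/100 + 726 - 1551/5 - 517/10)*(-145) = (38619/100)*(-145) = -1119951/20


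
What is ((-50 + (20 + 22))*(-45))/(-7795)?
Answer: -72/1559 ≈ -0.046183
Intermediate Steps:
((-50 + (20 + 22))*(-45))/(-7795) = ((-50 + 42)*(-45))*(-1/7795) = -8*(-45)*(-1/7795) = 360*(-1/7795) = -72/1559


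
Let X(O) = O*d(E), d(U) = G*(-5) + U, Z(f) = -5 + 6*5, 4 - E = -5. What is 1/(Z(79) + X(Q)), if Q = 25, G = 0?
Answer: 1/250 ≈ 0.0040000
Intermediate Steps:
E = 9 (E = 4 - 1*(-5) = 4 + 5 = 9)
Z(f) = 25 (Z(f) = -5 + 30 = 25)
d(U) = U (d(U) = 0*(-5) + U = 0 + U = U)
X(O) = 9*O (X(O) = O*9 = 9*O)
1/(Z(79) + X(Q)) = 1/(25 + 9*25) = 1/(25 + 225) = 1/250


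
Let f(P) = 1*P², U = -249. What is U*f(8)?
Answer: -15936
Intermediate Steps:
f(P) = P²
U*f(8) = -249*8² = -249*64 = -15936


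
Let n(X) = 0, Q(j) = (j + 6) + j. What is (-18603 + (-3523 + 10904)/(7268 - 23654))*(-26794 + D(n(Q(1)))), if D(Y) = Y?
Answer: 4083889754183/8193 ≈ 4.9846e+8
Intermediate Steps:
Q(j) = 6 + 2*j (Q(j) = (6 + j) + j = 6 + 2*j)
(-18603 + (-3523 + 10904)/(7268 - 23654))*(-26794 + D(n(Q(1)))) = (-18603 + (-3523 + 10904)/(7268 - 23654))*(-26794 + 0) = (-18603 + 7381/(-16386))*(-26794) = (-18603 + 7381*(-1/16386))*(-26794) = (-18603 - 7381/16386)*(-26794) = -304836139/16386*(-26794) = 4083889754183/8193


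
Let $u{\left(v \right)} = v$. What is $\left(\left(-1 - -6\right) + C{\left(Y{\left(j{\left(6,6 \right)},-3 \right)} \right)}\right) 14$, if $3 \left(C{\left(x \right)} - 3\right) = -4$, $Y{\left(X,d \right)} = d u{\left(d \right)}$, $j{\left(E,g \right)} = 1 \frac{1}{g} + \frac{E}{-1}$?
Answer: $\frac{280}{3} \approx 93.333$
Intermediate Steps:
$j{\left(E,g \right)} = \frac{1}{g} - E$ ($j{\left(E,g \right)} = \frac{1}{g} + E \left(-1\right) = \frac{1}{g} - E$)
$Y{\left(X,d \right)} = d^{2}$ ($Y{\left(X,d \right)} = d d = d^{2}$)
$C{\left(x \right)} = \frac{5}{3}$ ($C{\left(x \right)} = 3 + \frac{1}{3} \left(-4\right) = 3 - \frac{4}{3} = \frac{5}{3}$)
$\left(\left(-1 - -6\right) + C{\left(Y{\left(j{\left(6,6 \right)},-3 \right)} \right)}\right) 14 = \left(\left(-1 - -6\right) + \frac{5}{3}\right) 14 = \left(\left(-1 + 6\right) + \frac{5}{3}\right) 14 = \left(5 + \frac{5}{3}\right) 14 = \frac{20}{3} \cdot 14 = \frac{280}{3}$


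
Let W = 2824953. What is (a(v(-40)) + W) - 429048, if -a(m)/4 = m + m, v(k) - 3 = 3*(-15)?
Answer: 2396241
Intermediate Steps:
v(k) = -42 (v(k) = 3 + 3*(-15) = 3 - 45 = -42)
a(m) = -8*m (a(m) = -4*(m + m) = -8*m)
(a(v(-40)) + W) - 429048 = (-8*(-42) + 2824953) - 429048 = (336 + 2824953) - 429048 = 2825289 - 429048 = 2396241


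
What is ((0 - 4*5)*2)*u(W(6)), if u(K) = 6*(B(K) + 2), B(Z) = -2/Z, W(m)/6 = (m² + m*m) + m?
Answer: -18680/39 ≈ -478.97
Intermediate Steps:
W(m) = 6*m + 12*m² (W(m) = 6*((m² + m*m) + m) = 6*((m² + m²) + m) = 6*(2*m² + m) = 6*(m + 2*m²) = 6*m + 12*m²)
u(K) = 12 - 12/K (u(K) = 6*(-2/K + 2) = 6*(2 - 2/K) = 12 - 12/K)
((0 - 4*5)*2)*u(W(6)) = ((0 - 4*5)*2)*(12 - 12*1/(36*(1 + 2*6))) = ((0 - 20)*2)*(12 - 12*1/(36*(1 + 12))) = (-20*2)*(12 - 12/(6*6*13)) = -40*(12 - 12/468) = -40*(12 - 12*1/468) = -40*(12 - 1/39) = -40*467/39 = -18680/39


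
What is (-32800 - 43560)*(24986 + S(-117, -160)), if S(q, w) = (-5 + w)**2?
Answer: -3986831960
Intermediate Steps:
(-32800 - 43560)*(24986 + S(-117, -160)) = (-32800 - 43560)*(24986 + (-5 - 160)**2) = -76360*(24986 + (-165)**2) = -76360*(24986 + 27225) = -76360*52211 = -3986831960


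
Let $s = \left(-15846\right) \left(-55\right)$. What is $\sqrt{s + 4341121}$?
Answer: $\sqrt{5212651} \approx 2283.1$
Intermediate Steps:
$s = 871530$
$\sqrt{s + 4341121} = \sqrt{871530 + 4341121} = \sqrt{5212651}$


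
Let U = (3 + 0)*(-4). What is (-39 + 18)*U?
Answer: 252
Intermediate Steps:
U = -12 (U = 3*(-4) = -12)
(-39 + 18)*U = (-39 + 18)*(-12) = -21*(-12) = 252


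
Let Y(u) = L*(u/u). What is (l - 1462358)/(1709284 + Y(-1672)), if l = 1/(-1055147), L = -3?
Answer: -1543002656627/1803542719307 ≈ -0.85554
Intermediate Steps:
l = -1/1055147 ≈ -9.4774e-7
Y(u) = -3 (Y(u) = -3*u/u = -3*1 = -3)
(l - 1462358)/(1709284 + Y(-1672)) = (-1/1055147 - 1462358)/(1709284 - 3) = -1543002656627/1055147/1709281 = -1543002656627/1055147*1/1709281 = -1543002656627/1803542719307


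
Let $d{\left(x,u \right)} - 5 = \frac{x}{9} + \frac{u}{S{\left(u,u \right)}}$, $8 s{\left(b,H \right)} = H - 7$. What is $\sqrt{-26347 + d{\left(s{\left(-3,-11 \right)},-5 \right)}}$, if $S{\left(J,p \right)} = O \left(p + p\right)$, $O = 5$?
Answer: $\frac{i \sqrt{2634215}}{10} \approx 162.3 i$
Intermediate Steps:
$S{\left(J,p \right)} = 10 p$ ($S{\left(J,p \right)} = 5 \left(p + p\right) = 5 \cdot 2 p = 10 p$)
$s{\left(b,H \right)} = - \frac{7}{8} + \frac{H}{8}$ ($s{\left(b,H \right)} = \frac{H - 7}{8} = \frac{-7 + H}{8} = - \frac{7}{8} + \frac{H}{8}$)
$d{\left(x,u \right)} = \frac{51}{10} + \frac{x}{9}$ ($d{\left(x,u \right)} = 5 + \left(\frac{x}{9} + \frac{u}{10 u}\right) = 5 + \left(x \frac{1}{9} + u \frac{1}{10 u}\right) = 5 + \left(\frac{x}{9} + \frac{1}{10}\right) = 5 + \left(\frac{1}{10} + \frac{x}{9}\right) = \frac{51}{10} + \frac{x}{9}$)
$\sqrt{-26347 + d{\left(s{\left(-3,-11 \right)},-5 \right)}} = \sqrt{-26347 + \left(\frac{51}{10} + \frac{- \frac{7}{8} + \frac{1}{8} \left(-11\right)}{9}\right)} = \sqrt{-26347 + \left(\frac{51}{10} + \frac{- \frac{7}{8} - \frac{11}{8}}{9}\right)} = \sqrt{-26347 + \left(\frac{51}{10} + \frac{1}{9} \left(- \frac{9}{4}\right)\right)} = \sqrt{-26347 + \left(\frac{51}{10} - \frac{1}{4}\right)} = \sqrt{-26347 + \frac{97}{20}} = \sqrt{- \frac{526843}{20}} = \frac{i \sqrt{2634215}}{10}$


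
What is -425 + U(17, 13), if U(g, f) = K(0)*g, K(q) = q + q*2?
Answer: -425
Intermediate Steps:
K(q) = 3*q (K(q) = q + 2*q = 3*q)
U(g, f) = 0 (U(g, f) = (3*0)*g = 0*g = 0)
-425 + U(17, 13) = -425 + 0 = -425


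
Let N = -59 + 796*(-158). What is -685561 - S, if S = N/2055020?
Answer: -1408841440393/2055020 ≈ -6.8556e+5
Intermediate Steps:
N = -125827 (N = -59 - 125768 = -125827)
S = -125827/2055020 ≈ -0.061229
-685561 - S = -685561 - 1*(-125827/2055020) = -685561 + 125827/2055020 = -1408841440393/2055020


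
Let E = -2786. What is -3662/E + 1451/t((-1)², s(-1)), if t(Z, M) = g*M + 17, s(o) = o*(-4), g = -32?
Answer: -1818002/154623 ≈ -11.758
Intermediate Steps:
s(o) = -4*o
t(Z, M) = 17 - 32*M (t(Z, M) = -32*M + 17 = 17 - 32*M)
-3662/E + 1451/t((-1)², s(-1)) = -3662/(-2786) + 1451/(17 - (-128)*(-1)) = -3662*(-1/2786) + 1451/(17 - 32*4) = 1831/1393 + 1451/(17 - 128) = 1831/1393 + 1451/(-111) = 1831/1393 + 1451*(-1/111) = 1831/1393 - 1451/111 = -1818002/154623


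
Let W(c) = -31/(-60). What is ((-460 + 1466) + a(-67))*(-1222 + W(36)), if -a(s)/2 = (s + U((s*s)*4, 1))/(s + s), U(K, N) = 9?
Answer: -411297868/335 ≈ -1.2278e+6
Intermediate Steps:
a(s) = -(9 + s)/s (a(s) = -2*(s + 9)/(s + s) = -2*(9 + s)/(2*s) = -2*(9 + s)*1/(2*s) = -(9 + s)/s)
W(c) = 31/60 (W(c) = -31*(-1/60) = 31/60)
((-460 + 1466) + a(-67))*(-1222 + W(36)) = ((-460 + 1466) + (-9 - 1*(-67))/(-67))*(-1222 + 31/60) = (1006 - (-9 + 67)/67)*(-73289/60) = (1006 - 1/67*58)*(-73289/60) = (1006 - 58/67)*(-73289/60) = (67344/67)*(-73289/60) = -411297868/335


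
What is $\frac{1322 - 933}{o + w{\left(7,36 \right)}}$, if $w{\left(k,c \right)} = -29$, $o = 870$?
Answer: $\frac{389}{841} \approx 0.46254$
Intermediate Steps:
$\frac{1322 - 933}{o + w{\left(7,36 \right)}} = \frac{1322 - 933}{870 - 29} = \frac{389}{841}$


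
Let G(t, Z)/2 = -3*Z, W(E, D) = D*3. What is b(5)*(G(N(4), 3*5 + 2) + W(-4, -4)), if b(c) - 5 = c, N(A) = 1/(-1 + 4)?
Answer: -1140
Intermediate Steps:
N(A) = ⅓ (N(A) = 1/3 = ⅓)
W(E, D) = 3*D
G(t, Z) = -6*Z (G(t, Z) = 2*(-3*Z) = -6*Z)
b(c) = 5 + c
b(5)*(G(N(4), 3*5 + 2) + W(-4, -4)) = (5 + 5)*(-6*(3*5 + 2) + 3*(-4)) = 10*(-6*(15 + 2) - 12) = 10*(-6*17 - 12) = 10*(-102 - 12) = 10*(-114) = -1140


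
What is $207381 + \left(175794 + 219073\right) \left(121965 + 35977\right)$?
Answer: $62366291095$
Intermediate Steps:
$207381 + \left(175794 + 219073\right) \left(121965 + 35977\right) = 207381 + 394867 \cdot 157942 = 207381 + 62366083714 = 62366291095$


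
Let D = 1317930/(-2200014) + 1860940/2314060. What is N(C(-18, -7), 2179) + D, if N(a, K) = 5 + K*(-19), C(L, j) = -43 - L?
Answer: -1756204315388594/42424703307 ≈ -41396.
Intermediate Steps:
N(a, K) = 5 - 19*K
D = 8702707978/42424703307 (D = 1317930*(-1/2200014) + 1860940*(1/2314060) = -219655/366669 + 93047/115703 = 8702707978/42424703307 ≈ 0.20513)
N(C(-18, -7), 2179) + D = (5 - 19*2179) + 8702707978/42424703307 = (5 - 41401) + 8702707978/42424703307 = -41396 + 8702707978/42424703307 = -1756204315388594/42424703307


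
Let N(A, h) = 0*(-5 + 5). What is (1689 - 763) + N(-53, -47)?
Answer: 926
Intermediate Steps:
N(A, h) = 0 (N(A, h) = 0*0 = 0)
(1689 - 763) + N(-53, -47) = (1689 - 763) + 0 = 926 + 0 = 926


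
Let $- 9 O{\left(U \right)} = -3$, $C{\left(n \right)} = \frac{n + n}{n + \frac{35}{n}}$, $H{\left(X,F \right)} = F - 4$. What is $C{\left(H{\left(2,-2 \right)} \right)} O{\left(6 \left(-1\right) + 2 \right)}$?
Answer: $\frac{24}{71} \approx 0.33803$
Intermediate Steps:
$H{\left(X,F \right)} = -4 + F$
$C{\left(n \right)} = \frac{2 n}{n + \frac{35}{n}}$
$O{\left(U \right)} = \frac{1}{3}$ ($O{\left(U \right)} = \left(- \frac{1}{9}\right) \left(-3\right) = \frac{1}{3}$)
$C{\left(H{\left(2,-2 \right)} \right)} O{\left(6 \left(-1\right) + 2 \right)} = \frac{2 \left(-4 - 2\right)^{2}}{35 + \left(-4 - 2\right)^{2}} \cdot \frac{1}{3} = \frac{2 \left(-6\right)^{2}}{35 + \left(-6\right)^{2}} \cdot \frac{1}{3} = 2 \cdot 36 \frac{1}{35 + 36} \cdot \frac{1}{3} = 2 \cdot 36 \cdot \frac{1}{71} \cdot \frac{1}{3} = \frac{72}{71} \cdot \frac{1}{3} = \frac{24}{71}$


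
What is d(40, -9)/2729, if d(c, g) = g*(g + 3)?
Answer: 54/2729 ≈ 0.019787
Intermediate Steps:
d(c, g) = g*(3 + g)
d(40, -9)/2729 = -9*(3 - 9)/2729 = -9*(-6)*(1/2729) = 54*(1/2729) = 54/2729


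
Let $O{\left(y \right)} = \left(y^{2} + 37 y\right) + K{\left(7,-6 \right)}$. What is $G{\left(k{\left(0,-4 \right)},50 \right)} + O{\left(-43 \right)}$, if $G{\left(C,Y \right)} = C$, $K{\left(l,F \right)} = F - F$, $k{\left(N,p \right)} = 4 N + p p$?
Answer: $274$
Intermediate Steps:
$k{\left(N,p \right)} = p^{2} + 4 N$ ($k{\left(N,p \right)} = 4 N + p^{2} = p^{2} + 4 N$)
$K{\left(l,F \right)} = 0$
$O{\left(y \right)} = y^{2} + 37 y$ ($O{\left(y \right)} = \left(y^{2} + 37 y\right) + 0 = y^{2} + 37 y$)
$G{\left(k{\left(0,-4 \right)},50 \right)} + O{\left(-43 \right)} = \left(\left(-4\right)^{2} + 4 \cdot 0\right) - 43 \left(37 - 43\right) = \left(16 + 0\right) - -258 = 16 + 258 = 274$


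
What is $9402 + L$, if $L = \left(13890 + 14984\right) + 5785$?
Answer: $44061$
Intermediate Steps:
$L = 34659$ ($L = 28874 + 5785 = 34659$)
$9402 + L = 9402 + 34659 = 44061$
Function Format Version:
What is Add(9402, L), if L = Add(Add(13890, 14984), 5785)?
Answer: 44061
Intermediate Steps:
L = 34659 (L = Add(28874, 5785) = 34659)
Add(9402, L) = Add(9402, 34659) = 44061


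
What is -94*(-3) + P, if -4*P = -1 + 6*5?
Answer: 1099/4 ≈ 274.75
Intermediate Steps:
P = -29/4 (P = -(-1 + 6*5)/4 = -(-1 + 30)/4 = -¼*29 = -29/4 ≈ -7.2500)
-94*(-3) + P = -94*(-3) - 29/4 = 282 - 29/4 = 1099/4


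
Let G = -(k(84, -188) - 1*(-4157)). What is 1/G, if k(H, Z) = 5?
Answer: -1/4162 ≈ -0.00024027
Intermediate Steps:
G = -4162 (G = -(5 - 1*(-4157)) = -(5 + 4157) = -1*4162 = -4162)
1/G = 1/(-4162) = -1/4162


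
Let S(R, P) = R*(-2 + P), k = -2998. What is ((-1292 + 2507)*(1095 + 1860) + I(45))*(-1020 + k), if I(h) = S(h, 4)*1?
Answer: -14426287470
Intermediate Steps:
I(h) = 2*h (I(h) = (h*(-2 + 4))*1 = (h*2)*1 = (2*h)*1 = 2*h)
((-1292 + 2507)*(1095 + 1860) + I(45))*(-1020 + k) = ((-1292 + 2507)*(1095 + 1860) + 2*45)*(-1020 - 2998) = (1215*2955 + 90)*(-4018) = (3590325 + 90)*(-4018) = 3590415*(-4018) = -14426287470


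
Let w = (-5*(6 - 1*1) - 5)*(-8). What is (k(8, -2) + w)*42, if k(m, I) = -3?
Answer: 9954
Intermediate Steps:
w = 240 (w = (-5*(6 - 1) - 5)*(-8) = (-5*5 - 5)*(-8) = (-25 - 5)*(-8) = -30*(-8) = 240)
(k(8, -2) + w)*42 = (-3 + 240)*42 = 237*42 = 9954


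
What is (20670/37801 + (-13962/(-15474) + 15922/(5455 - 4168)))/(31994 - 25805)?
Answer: 1734031932197/776521814508297 ≈ 0.0022331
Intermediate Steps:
(20670/37801 + (-13962/(-15474) + 15922/(5455 - 4168)))/(31994 - 25805) = (20670*(1/37801) + (-13962*(-1/15474) + 15922/1287))/6189 = (20670/37801 + (2327/2579 + 15922*(1/1287)))*(1/6189) = (20670/37801 + (2327/2579 + 15922/1287))*(1/6189) = (20670/37801 + 44057687/3319173)*(1/6189) = (1734031932197/125468058573)*(1/6189) = 1734031932197/776521814508297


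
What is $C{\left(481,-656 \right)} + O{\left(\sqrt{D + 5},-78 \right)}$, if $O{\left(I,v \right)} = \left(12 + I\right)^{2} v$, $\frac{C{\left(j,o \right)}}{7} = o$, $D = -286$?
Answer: $6094 - 1872 i \sqrt{281} \approx 6094.0 - 31380.0 i$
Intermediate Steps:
$C{\left(j,o \right)} = 7 o$
$O{\left(I,v \right)} = v \left(12 + I\right)^{2}$
$C{\left(481,-656 \right)} + O{\left(\sqrt{D + 5},-78 \right)} = 7 \left(-656\right) - 78 \left(12 + \sqrt{-286 + 5}\right)^{2} = -4592 - 78 \left(12 + \sqrt{-281}\right)^{2} = -4592 - 78 \left(12 + i \sqrt{281}\right)^{2}$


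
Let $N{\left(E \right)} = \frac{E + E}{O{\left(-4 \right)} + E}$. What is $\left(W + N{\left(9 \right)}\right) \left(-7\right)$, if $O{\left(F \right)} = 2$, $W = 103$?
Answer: $- \frac{8057}{11} \approx -732.45$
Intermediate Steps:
$N{\left(E \right)} = \frac{2 E}{2 + E}$ ($N{\left(E \right)} = \frac{E + E}{2 + E} = \frac{2 E}{2 + E}$)
$\left(W + N{\left(9 \right)}\right) \left(-7\right) = \left(103 + 2 \cdot 9 \frac{1}{2 + 9}\right) \left(-7\right) = \left(103 + 2 \cdot 9 \cdot \frac{1}{11}\right) \left(-7\right) = \left(103 + \frac{18}{11}\right) \left(-7\right) = \frac{1151}{11} \left(-7\right) = - \frac{8057}{11}$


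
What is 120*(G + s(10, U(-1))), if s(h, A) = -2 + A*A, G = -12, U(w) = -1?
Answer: -1560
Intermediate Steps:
s(h, A) = -2 + A²
120*(G + s(10, U(-1))) = 120*(-12 + (-2 + (-1)²)) = 120*(-12 + (-2 + 1)) = 120*(-12 - 1) = 120*(-13) = -1560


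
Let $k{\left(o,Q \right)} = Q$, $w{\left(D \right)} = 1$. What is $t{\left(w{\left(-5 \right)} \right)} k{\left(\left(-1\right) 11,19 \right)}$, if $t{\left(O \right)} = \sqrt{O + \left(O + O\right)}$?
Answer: $19 \sqrt{3} \approx 32.909$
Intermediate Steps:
$t{\left(O \right)} = \sqrt{3} \sqrt{O}$ ($t{\left(O \right)} = \sqrt{O + 2 O} = \sqrt{3 O} = \sqrt{3} \sqrt{O}$)
$t{\left(w{\left(-5 \right)} \right)} k{\left(\left(-1\right) 11,19 \right)} = \sqrt{3} \sqrt{1} \cdot 19 = \sqrt{3} \cdot 1 \cdot 19 = \sqrt{3} \cdot 19 = 19 \sqrt{3}$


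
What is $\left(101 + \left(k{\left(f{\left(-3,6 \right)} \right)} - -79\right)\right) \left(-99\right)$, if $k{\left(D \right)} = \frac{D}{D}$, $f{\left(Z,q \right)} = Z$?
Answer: $-17919$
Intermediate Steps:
$k{\left(D \right)} = 1$
$\left(101 + \left(k{\left(f{\left(-3,6 \right)} \right)} - -79\right)\right) \left(-99\right) = \left(101 + \left(1 - -79\right)\right) \left(-99\right) = \left(101 + \left(1 + 79\right)\right) \left(-99\right) = \left(101 + 80\right) \left(-99\right) = 181 \left(-99\right) = -17919$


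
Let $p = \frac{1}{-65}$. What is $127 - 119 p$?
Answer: $\frac{8374}{65} \approx 128.83$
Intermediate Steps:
$p = - \frac{1}{65} \approx -0.015385$
$127 - 119 p = 127 - - \frac{119}{65} = 127 + \frac{119}{65} = \frac{8374}{65}$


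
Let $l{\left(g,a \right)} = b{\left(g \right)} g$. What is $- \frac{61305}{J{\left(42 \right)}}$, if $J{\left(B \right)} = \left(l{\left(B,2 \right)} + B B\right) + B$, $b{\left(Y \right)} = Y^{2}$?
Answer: $- \frac{20435}{25298} \approx -0.80777$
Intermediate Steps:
$l{\left(g,a \right)} = g^{3}$ ($l{\left(g,a \right)} = g^{2} g = g^{3}$)
$J{\left(B \right)} = B + B^{2} + B^{3}$ ($J{\left(B \right)} = \left(B^{3} + B B\right) + B = \left(B^{3} + B^{2}\right) + B = \left(B^{2} + B^{3}\right) + B = B + B^{2} + B^{3}$)
$- \frac{61305}{J{\left(42 \right)}} = - \frac{61305}{42 \left(1 + 42 + 42^{2}\right)} = - \frac{61305}{42 \left(1 + 42 + 1764\right)} = - \frac{61305}{42 \cdot 1807} = - \frac{61305}{75894} = \left(-61305\right) \frac{1}{75894} = - \frac{20435}{25298}$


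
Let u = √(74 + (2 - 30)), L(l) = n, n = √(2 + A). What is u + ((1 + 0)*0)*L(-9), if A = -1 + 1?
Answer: √46 ≈ 6.7823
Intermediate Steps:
A = 0
n = √2 (n = √(2 + 0) = √2 ≈ 1.4142)
L(l) = √2
u = √46 (u = √(74 - 28) = √46 ≈ 6.7823)
u + ((1 + 0)*0)*L(-9) = √46 + ((1 + 0)*0)*√2 = √46 + (1*0)*√2 = √46 + 0*√2 = √46 + 0 = √46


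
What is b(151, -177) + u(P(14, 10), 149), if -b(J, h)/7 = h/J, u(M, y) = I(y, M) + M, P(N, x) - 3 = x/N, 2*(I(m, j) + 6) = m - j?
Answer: 166081/2114 ≈ 78.563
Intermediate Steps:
I(m, j) = -6 + m/2 - j/2 (I(m, j) = -6 + (m - j)/2 = -6 + (m/2 - j/2) = -6 + m/2 - j/2)
P(N, x) = 3 + x/N
u(M, y) = -6 + M/2 + y/2 (u(M, y) = (-6 + y/2 - M/2) + M = -6 + M/2 + y/2)
b(J, h) = -7*h/J
b(151, -177) + u(P(14, 10), 149) = -7*(-177)/151 + (-6 + (3 + 10/14)/2 + (½)*149) = -7*(-177)*1/151 + (-6 + (3 + 10*(1/14))/2 + 149/2) = 1239/151 + (-6 + (3 + 5/7)/2 + 149/2) = 1239/151 + (-6 + (½)*(26/7) + 149/2) = 1239/151 + (-6 + 13/7 + 149/2) = 1239/151 + 985/14 = 166081/2114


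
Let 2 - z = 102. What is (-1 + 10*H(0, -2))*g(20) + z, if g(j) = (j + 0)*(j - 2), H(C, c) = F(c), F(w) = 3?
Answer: 10340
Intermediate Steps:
z = -100 (z = 2 - 1*102 = 2 - 102 = -100)
H(C, c) = 3
g(j) = j*(-2 + j)
(-1 + 10*H(0, -2))*g(20) + z = (-1 + 10*3)*(20*(-2 + 20)) - 100 = (-1 + 30)*(20*18) - 100 = 29*360 - 100 = 10440 - 100 = 10340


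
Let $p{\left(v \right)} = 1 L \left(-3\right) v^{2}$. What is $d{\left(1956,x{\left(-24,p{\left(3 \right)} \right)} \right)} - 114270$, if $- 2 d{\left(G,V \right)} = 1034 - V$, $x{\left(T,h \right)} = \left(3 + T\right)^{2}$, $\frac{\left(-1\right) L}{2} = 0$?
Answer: $- \frac{229133}{2} \approx -1.1457 \cdot 10^{5}$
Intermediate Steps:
$L = 0$ ($L = \left(-2\right) 0 = 0$)
$p{\left(v \right)} = 0$ ($p{\left(v \right)} = 1 \cdot 0 \left(-3\right) v^{2} = 0 \left(-3\right) v^{2} = 0 v^{2} = 0$)
$d{\left(G,V \right)} = -517 + \frac{V}{2}$ ($d{\left(G,V \right)} = - \frac{1034 - V}{2} = -517 + \frac{V}{2}$)
$d{\left(1956,x{\left(-24,p{\left(3 \right)} \right)} \right)} - 114270 = \left(-517 + \frac{\left(3 - 24\right)^{2}}{2}\right) - 114270 = \left(-517 + \frac{\left(-21\right)^{2}}{2}\right) - 114270 = \left(-517 + \frac{1}{2} \cdot 441\right) - 114270 = \left(-517 + \frac{441}{2}\right) - 114270 = - \frac{593}{2} - 114270 = - \frac{229133}{2}$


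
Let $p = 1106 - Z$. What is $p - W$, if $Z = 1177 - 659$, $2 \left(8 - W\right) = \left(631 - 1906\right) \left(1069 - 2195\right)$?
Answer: $718405$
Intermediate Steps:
$W = -717817$ ($W = 8 - \frac{\left(631 - 1906\right) \left(1069 - 2195\right)}{2} = 8 - \frac{\left(-1275\right) \left(-1126\right)}{2} = 8 - 717825 = -717817$)
$Z = 518$
$p = 588$ ($p = 1106 - 518 = 588$)
$p - W = 588 - -717817 = 588 + 717817 = 718405$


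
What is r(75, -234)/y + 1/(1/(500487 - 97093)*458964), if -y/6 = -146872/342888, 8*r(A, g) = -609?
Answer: -8005891739/278549424 ≈ -28.741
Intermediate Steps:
r(A, g) = -609/8 (r(A, g) = (1/8)*(-609) = -609/8)
y = 36718/14287 (y = -(-881232)/342888 = -6*(-18359/42861) = 36718/14287 ≈ 2.5700)
r(75, -234)/y + 1/(1/(500487 - 97093)*458964) = -609/(8*36718/14287) + 1/(1/(500487 - 97093)*458964) = -609/8*14287/36718 + (1/458964)/1/403394 = -8700783/293744 + (1/458964)/(1/403394) = -8700783/293744 + 403394*(1/458964) = -8700783/293744 + 201697/229482 = -8005891739/278549424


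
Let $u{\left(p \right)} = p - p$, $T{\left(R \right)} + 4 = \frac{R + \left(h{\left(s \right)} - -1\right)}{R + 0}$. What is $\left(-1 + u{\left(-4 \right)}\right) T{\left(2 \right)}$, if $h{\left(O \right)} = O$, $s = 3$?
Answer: $1$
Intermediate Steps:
$T{\left(R \right)} = -4 + \frac{4 + R}{R}$ ($T{\left(R \right)} = -4 + \frac{R + \left(3 - -1\right)}{R + 0} = -4 + \frac{R + \left(3 + 1\right)}{R} = -4 + \frac{R + 4}{R} = -4 + \frac{4 + R}{R}$)
$u{\left(p \right)} = 0$
$\left(-1 + u{\left(-4 \right)}\right) T{\left(2 \right)} = \left(-1 + 0\right) \left(-3 + \frac{4}{2}\right) = - (-3 + 4 \cdot \frac{1}{2}) = - (-3 + 2) = \left(-1\right) \left(-1\right) = 1$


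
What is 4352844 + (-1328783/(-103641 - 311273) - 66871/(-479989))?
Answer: 866887638331547905/199154155946 ≈ 4.3528e+6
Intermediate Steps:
4352844 + (-1328783/(-103641 - 311273) - 66871/(-479989)) = 4352844 + (-1328783/(-414914) - 66871*(-1/479989)) = 4352844 + (-1328783*(-1/414914) + 66871/479989) = 4352844 + (1328783/414914 + 66871/479989) = 4352844 + 665546937481/199154155946 = 866887638331547905/199154155946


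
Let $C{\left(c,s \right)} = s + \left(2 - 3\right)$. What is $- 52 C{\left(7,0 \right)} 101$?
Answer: $5252$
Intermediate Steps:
$C{\left(c,s \right)} = -1 + s$ ($C{\left(c,s \right)} = s + \left(2 - 3\right) = s - 1 = -1 + s$)
$- 52 C{\left(7,0 \right)} 101 = - 52 \left(-1 + 0\right) 101 = \left(-52\right) \left(-1\right) 101 = 52 \cdot 101 = 5252$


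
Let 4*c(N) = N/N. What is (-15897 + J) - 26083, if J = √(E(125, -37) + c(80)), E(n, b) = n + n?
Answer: -41980 + √1001/2 ≈ -41964.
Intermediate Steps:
c(N) = ¼ (c(N) = (N/N)/4 = (¼)*1 = ¼)
E(n, b) = 2*n
J = √1001/2 (J = √(2*125 + ¼) = √(250 + ¼) = √(1001/4) = √1001/2 ≈ 15.819)
(-15897 + J) - 26083 = (-15897 + √1001/2) - 26083 = -41980 + √1001/2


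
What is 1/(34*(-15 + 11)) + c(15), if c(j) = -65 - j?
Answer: -10881/136 ≈ -80.007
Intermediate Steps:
1/(34*(-15 + 11)) + c(15) = 1/(34*(-15 + 11)) + (-65 - 1*15) = 1/(34*(-4)) + (-65 - 15) = 1/(-136) - 80 = -1/136 - 80 = -10881/136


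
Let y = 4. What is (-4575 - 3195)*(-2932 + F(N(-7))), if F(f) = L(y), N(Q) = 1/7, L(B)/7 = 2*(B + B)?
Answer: 21911400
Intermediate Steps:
L(B) = 28*B (L(B) = 7*(2*(B + B)) = 7*(2*(2*B)) = 7*(4*B) = 28*B)
N(Q) = ⅐
F(f) = 112 (F(f) = 28*4 = 112)
(-4575 - 3195)*(-2932 + F(N(-7))) = (-4575 - 3195)*(-2932 + 112) = -7770*(-2820) = 21911400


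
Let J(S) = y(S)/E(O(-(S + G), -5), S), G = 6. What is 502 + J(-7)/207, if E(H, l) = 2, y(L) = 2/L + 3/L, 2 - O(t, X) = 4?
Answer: 1454791/2898 ≈ 502.00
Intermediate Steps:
O(t, X) = -2 (O(t, X) = 2 - 1*4 = 2 - 4 = -2)
y(L) = 5/L
J(S) = 5/(2*S) (J(S) = (5/S)/2 = (5/S)*(1/2) = 5/(2*S))
502 + J(-7)/207 = 502 + ((5/2)/(-7))/207 = 502 + ((5/2)*(-1/7))*(1/207) = 502 - 5/14*1/207 = 502 - 5/2898 = 1454791/2898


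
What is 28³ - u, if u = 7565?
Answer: 14387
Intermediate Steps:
28³ - u = 28³ - 1*7565 = 21952 - 7565 = 14387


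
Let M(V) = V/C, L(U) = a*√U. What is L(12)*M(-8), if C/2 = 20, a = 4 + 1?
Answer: -2*√3 ≈ -3.4641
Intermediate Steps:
a = 5
C = 40 (C = 2*20 = 40)
L(U) = 5*√U
M(V) = V/40
L(12)*M(-8) = (5*√12)*((1/40)*(-8)) = (5*(2*√3))*(-⅕) = (10*√3)*(-⅕) = -2*√3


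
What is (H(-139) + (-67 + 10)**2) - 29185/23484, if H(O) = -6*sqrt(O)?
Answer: 76270331/23484 - 6*I*sqrt(139) ≈ 3247.8 - 70.739*I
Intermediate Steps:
(H(-139) + (-67 + 10)**2) - 29185/23484 = (-6*I*sqrt(139) + (-67 + 10)**2) - 29185/23484 = (-6*I*sqrt(139) + (-57)**2) - 29185*1/23484 = (-6*I*sqrt(139) + 3249) - 29185/23484 = (3249 - 6*I*sqrt(139)) - 29185/23484 = 76270331/23484 - 6*I*sqrt(139)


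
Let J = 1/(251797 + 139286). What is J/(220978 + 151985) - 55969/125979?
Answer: -388743320749582/875011074085071 ≈ -0.44427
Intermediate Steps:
J = 1/391083 ≈ 2.5570e-6
J/(220978 + 151985) - 55969/125979 = 1/(391083*(220978 + 151985)) - 55969/125979 = (1/391083)/372963 - 55969*1/125979 = (1/391083)*(1/372963) - 55969/125979 = 1/145859488929 - 55969/125979 = -388743320749582/875011074085071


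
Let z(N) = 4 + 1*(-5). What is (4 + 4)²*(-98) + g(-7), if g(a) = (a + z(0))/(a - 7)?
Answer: -43900/7 ≈ -6271.4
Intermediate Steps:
z(N) = -1 (z(N) = 4 - 5 = -1)
g(a) = (-1 + a)/(-7 + a) (g(a) = (a - 1)/(a - 7) = (-1 + a)/(-7 + a))
(4 + 4)²*(-98) + g(-7) = (4 + 4)²*(-98) + (-1 - 7)/(-7 - 7) = 8²*(-98) - 8/(-14) = 64*(-98) - 1/14*(-8) = -6272 + 4/7 = -43900/7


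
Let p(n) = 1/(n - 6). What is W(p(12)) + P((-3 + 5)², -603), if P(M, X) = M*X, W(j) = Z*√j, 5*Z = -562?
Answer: -2412 - 281*√6/15 ≈ -2457.9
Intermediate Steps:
p(n) = 1/(-6 + n)
Z = -562/5 (Z = (⅕)*(-562) = -562/5 ≈ -112.40)
W(j) = -562*√j/5
W(p(12)) + P((-3 + 5)², -603) = -562/(5*√(-6 + 12)) + (-3 + 5)²*(-603) = -562*√6/6/5 + 2²*(-603) = -281*√6/15 + 4*(-603) = -281*√6/15 - 2412 = -2412 - 281*√6/15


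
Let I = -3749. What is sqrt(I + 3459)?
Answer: I*sqrt(290) ≈ 17.029*I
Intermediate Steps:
sqrt(I + 3459) = sqrt(-3749 + 3459) = sqrt(-290) = I*sqrt(290)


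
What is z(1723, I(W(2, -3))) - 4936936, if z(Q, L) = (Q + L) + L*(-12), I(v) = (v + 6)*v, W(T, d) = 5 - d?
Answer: -4936445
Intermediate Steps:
I(v) = v*(6 + v) (I(v) = (6 + v)*v = v*(6 + v))
z(Q, L) = Q - 11*L (z(Q, L) = (L + Q) - 12*L = Q - 11*L)
z(1723, I(W(2, -3))) - 4936936 = (1723 - 11*(5 - 1*(-3))*(6 + (5 - 1*(-3)))) - 4936936 = (1723 - 11*(5 + 3)*(6 + (5 + 3))) - 4936936 = (1723 - 88*(6 + 8)) - 4936936 = (1723 - 88*14) - 4936936 = (1723 - 11*112) - 4936936 = (1723 - 1232) - 4936936 = 491 - 4936936 = -4936445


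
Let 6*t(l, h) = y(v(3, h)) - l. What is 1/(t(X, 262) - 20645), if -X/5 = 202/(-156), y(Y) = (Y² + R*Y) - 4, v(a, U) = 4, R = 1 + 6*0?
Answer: -468/9661117 ≈ -4.8442e-5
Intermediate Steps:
R = 1 (R = 1 + 0 = 1)
y(Y) = -4 + Y + Y² (y(Y) = (Y² + 1*Y) - 4 = (Y² + Y) - 4 = (Y + Y²) - 4 = -4 + Y + Y²)
X = 505/78 (X = -1010/(-156) = -1010*(-1)/156 = -5*(-101/78) = 505/78 ≈ 6.4744)
t(l, h) = 8/3 - l/6 (t(l, h) = ((-4 + 4 + 4²) - l)/6 = ((-4 + 4 + 16) - l)/6 = (16 - l)/6 = 8/3 - l/6)
1/(t(X, 262) - 20645) = 1/((8/3 - ⅙*505/78) - 20645) = 1/((8/3 - 505/468) - 20645) = 1/(743/468 - 20645) = 1/(-9661117/468) = -468/9661117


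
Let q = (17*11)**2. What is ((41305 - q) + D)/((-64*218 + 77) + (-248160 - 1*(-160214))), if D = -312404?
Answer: 306068/101821 ≈ 3.0059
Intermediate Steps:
q = 34969 (q = 187**2 = 34969)
((41305 - q) + D)/((-64*218 + 77) + (-248160 - 1*(-160214))) = ((41305 - 1*34969) - 312404)/((-64*218 + 77) + (-248160 - 1*(-160214))) = ((41305 - 34969) - 312404)/((-13952 + 77) + (-248160 + 160214)) = (6336 - 312404)/(-13875 - 87946) = -306068/(-101821) = -306068*(-1/101821) = 306068/101821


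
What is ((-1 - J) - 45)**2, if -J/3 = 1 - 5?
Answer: 3364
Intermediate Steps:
J = 12 (J = -3*(1 - 5) = -3*(-4) = 12)
((-1 - J) - 45)**2 = ((-1 - 1*12) - 45)**2 = ((-1 - 12) - 45)**2 = (-13 - 45)**2 = (-58)**2 = 3364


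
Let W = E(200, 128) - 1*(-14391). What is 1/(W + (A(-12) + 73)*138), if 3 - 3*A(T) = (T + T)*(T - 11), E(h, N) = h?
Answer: -1/589 ≈ -0.0016978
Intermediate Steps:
A(T) = 1 - 2*T*(-11 + T)/3 (A(T) = 1 - (T + T)*(T - 11)/3 = 1 - 2*T*(-11 + T)/3)
W = 14591 (W = 200 - 1*(-14391) = 200 + 14391 = 14591)
1/(W + (A(-12) + 73)*138) = 1/(14591 + ((1 - ⅔*(-12)² + (22/3)*(-12)) + 73)*138) = 1/(14591 + ((1 - ⅔*144 - 88) + 73)*138) = 1/(14591 + ((1 - 96 - 88) + 73)*138) = 1/(14591 + (-183 + 73)*138) = 1/(14591 - 110*138) = 1/(14591 - 15180) = 1/(-589) = -1/589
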